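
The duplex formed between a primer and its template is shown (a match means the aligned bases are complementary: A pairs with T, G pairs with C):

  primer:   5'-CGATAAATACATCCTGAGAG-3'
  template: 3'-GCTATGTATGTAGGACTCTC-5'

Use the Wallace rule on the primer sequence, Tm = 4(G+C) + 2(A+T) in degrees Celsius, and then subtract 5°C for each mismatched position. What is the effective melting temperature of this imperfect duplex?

Primer base counts: A=8, T=4, G=4, C=4 → A+T=12, G+C=8
Perfect-match Tm = 2(12) + 4(8) = 24 + 32 = 56°C
Mismatches (positions where the bases are not complementary): 1 (at position 6)
Effective Tm = 56 − 1×5 = 56 − 5 = 51°C

51°C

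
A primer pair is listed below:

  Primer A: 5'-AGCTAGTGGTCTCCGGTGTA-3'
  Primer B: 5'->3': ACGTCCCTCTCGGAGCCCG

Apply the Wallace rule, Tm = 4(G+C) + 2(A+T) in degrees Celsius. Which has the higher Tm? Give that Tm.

Primer B, 66°C

Primer A: A+T=9, G+C=11 → Tm = 2(9)+4(11) = 62°C
Primer B: A+T=5, G+C=14 → Tm = 2(5)+4(14) = 66°C
62°C vs 66°C → primer B is higher.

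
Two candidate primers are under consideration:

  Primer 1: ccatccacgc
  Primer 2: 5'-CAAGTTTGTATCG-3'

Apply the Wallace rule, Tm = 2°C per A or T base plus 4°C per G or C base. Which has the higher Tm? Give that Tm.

Primer 1: A+T=3, G+C=7 → Tm = 2(3)+4(7) = 34°C
Primer 2: A+T=8, G+C=5 → Tm = 2(8)+4(5) = 36°C
34°C vs 36°C → primer 2 is higher.

Primer 2, 36°C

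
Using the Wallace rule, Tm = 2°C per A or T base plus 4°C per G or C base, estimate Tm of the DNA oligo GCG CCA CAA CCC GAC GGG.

64°C

Scanning the sequence gives T=0, A=4, G=6, C=8.
AT pairs contribute 4, GC pairs contribute 14.
Tm = 2(4) + 4(14) = 8 + 56 = 64°C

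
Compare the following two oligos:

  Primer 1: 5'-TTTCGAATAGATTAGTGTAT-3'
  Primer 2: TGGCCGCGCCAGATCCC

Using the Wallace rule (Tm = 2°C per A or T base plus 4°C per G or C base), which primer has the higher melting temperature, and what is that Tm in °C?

Primer 2, 60°C

Primer 1: A+T=15, G+C=5 → Tm = 2(15)+4(5) = 50°C
Primer 2: A+T=4, G+C=13 → Tm = 2(4)+4(13) = 60°C
50°C vs 60°C → primer 2 is higher.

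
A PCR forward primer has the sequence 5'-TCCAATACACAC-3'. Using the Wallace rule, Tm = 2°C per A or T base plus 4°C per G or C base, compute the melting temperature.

Base counts: C=5, G=0, A=5, T=2
AT pairs contribute 7, GC pairs contribute 5.
Tm = 2×7 + 4×5 = 34°C

34°C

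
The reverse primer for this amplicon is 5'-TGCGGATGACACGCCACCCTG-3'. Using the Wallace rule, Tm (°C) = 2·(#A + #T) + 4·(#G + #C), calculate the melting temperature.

70°C

Scanning the sequence gives C=8, G=6, A=4, T=3.
A+T = 7, G+C = 14
Tm = 4·14 + 2·7 = 56 + 14 = 70°C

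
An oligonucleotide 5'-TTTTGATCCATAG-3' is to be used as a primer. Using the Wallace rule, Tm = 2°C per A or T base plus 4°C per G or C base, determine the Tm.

G=2, C=2, T=6, A=3
A+T = 9, G+C = 4
Tm = 2(9) + 4(4) = 18 + 16 = 34°C

34°C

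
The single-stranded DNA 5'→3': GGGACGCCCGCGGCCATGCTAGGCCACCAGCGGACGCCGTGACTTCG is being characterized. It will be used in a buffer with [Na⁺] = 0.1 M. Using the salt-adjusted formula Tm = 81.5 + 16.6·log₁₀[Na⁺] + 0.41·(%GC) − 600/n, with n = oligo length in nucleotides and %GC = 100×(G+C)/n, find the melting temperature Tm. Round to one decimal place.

82.7°C

Length n = 47. C=18, A=7, G=17, T=5
G+C = 35, so %GC = 35/47 × 100 = 74.468%
Salt term: 16.6 × (-1) = -16.6
GC term: 0.41 × 74.468 = 30.532; length term: −600/47 = −12.766
Tm = 81.5 + (-16.6) + 30.532 − 12.766 = 82.666 → 82.7°C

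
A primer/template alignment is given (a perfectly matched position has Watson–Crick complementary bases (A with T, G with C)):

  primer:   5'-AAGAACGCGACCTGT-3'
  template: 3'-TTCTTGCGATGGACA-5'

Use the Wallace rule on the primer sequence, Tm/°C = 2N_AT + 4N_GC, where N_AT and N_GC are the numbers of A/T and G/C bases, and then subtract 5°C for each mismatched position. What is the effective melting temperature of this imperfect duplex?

41°C

Primer base counts: A=5, T=2, G=4, C=4 → A+T=7, G+C=8
Perfect-match Tm = 2(7) + 4(8) = 14 + 32 = 46°C
Mismatches (positions where the bases are not complementary): 1 (at position 9)
Effective Tm = 46 − 1×5 = 46 − 5 = 41°C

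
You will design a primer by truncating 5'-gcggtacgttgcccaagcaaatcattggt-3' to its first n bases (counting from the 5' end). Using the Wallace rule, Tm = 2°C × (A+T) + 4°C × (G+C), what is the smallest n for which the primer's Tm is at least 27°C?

n = 8

First 7 bases: GCGGTAC → Tm = 24°C (< 27°C)
First 8 bases: GCGGTACG → Tm = 28°C (≥ 27°C)
Since every base adds ≥2°C, Tm only increases with n, so the threshold is first crossed at n = 8.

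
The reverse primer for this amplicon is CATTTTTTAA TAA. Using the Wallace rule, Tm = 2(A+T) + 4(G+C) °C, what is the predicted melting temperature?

28°C

Scanning the sequence gives G=0, A=5, T=7, C=1.
So N_AT = 12 and N_GC = 1.
Tm = 4·1 + 2·12 = 4 + 24 = 28°C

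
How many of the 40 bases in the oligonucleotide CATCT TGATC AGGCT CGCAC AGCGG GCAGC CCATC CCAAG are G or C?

25

Counting bases: C=15, T=6, A=9, G=10
G+C = 10 + 15 = 25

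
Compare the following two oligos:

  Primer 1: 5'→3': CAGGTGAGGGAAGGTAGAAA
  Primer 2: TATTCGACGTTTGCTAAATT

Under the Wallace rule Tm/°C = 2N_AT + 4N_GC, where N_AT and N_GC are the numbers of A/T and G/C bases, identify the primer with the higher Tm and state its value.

Primer 1, 60°C

Primer 1: A+T=10, G+C=10 → Tm = 2(10)+4(10) = 60°C
Primer 2: A+T=14, G+C=6 → Tm = 2(14)+4(6) = 52°C
60°C vs 52°C → primer 1 is higher.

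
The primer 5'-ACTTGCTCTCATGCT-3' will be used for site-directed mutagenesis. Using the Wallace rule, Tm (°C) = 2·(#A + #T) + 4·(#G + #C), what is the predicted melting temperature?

44°C

Base counts: T=6, G=2, A=2, C=5
A+T = 8, G+C = 7
Tm = 2×8 + 4×7 = 44°C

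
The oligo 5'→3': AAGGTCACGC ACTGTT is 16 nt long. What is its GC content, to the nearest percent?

T=4, G=4, C=4, A=4
G+C = 4 + 4 = 8 out of 16 bases
%GC = 8/16 × 100 = 50% ≈ 50%

50%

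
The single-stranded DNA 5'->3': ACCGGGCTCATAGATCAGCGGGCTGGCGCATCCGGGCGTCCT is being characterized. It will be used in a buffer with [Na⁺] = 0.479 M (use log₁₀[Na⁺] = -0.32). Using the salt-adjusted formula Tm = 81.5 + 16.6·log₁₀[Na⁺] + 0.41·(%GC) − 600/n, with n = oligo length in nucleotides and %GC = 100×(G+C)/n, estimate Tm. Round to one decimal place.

Length n = 42. Base counts: T=7, G=15, A=6, C=14
G+C = 29, so %GC = 29/42 × 100 = 69.048%
Salt term: 16.6 × (-0.32) = -5.312
GC term: 0.41 × 69.048 = 28.31; length term: −600/42 = −14.286
Tm = 81.5 + (-5.312) + 28.31 − 14.286 = 90.212 → 90.2°C

90.2°C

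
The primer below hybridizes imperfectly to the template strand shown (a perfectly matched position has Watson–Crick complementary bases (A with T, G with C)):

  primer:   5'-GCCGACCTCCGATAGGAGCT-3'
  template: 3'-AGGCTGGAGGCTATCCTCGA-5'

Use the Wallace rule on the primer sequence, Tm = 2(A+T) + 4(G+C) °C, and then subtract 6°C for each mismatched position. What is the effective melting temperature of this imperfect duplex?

60°C

Primer base counts: A=4, T=3, G=6, C=7 → A+T=7, G+C=13
Perfect-match Tm = 2(7) + 4(13) = 14 + 52 = 66°C
Mismatches (positions where the bases are not complementary): 1 (at position 1)
Effective Tm = 66 − 1×6 = 66 − 6 = 60°C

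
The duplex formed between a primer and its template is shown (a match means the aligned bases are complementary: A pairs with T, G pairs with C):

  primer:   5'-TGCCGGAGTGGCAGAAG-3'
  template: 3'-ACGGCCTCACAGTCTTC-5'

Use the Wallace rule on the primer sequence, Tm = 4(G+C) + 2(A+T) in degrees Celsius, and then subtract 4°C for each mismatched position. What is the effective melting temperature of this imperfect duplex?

Primer base counts: A=4, T=2, G=8, C=3 → A+T=6, G+C=11
Perfect-match Tm = 2(6) + 4(11) = 12 + 44 = 56°C
Mismatches (positions where the bases are not complementary): 1 (at position 11)
Effective Tm = 56 − 1×4 = 56 − 4 = 52°C

52°C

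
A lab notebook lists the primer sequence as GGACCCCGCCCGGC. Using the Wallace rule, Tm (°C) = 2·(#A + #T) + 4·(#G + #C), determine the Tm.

54°C

Base counts: A=1, T=0, G=5, C=8
A+T = 1, G+C = 13
Tm = 2×1 + 4×13 = 54°C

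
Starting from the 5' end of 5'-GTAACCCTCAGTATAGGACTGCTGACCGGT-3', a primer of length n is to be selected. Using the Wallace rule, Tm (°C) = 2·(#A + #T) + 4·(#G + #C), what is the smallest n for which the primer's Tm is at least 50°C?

First 16 bases: GTAACCCTCAGTATAG → Tm = 46°C (< 50°C)
First 17 bases: GTAACCCTCAGTATAGG → Tm = 50°C (≥ 50°C)
Each additional base adds 2°C (A/T) or 4°C (G/C), so Tm is non-decreasing in n; n = 17 is the first length to reach 50°C.

n = 17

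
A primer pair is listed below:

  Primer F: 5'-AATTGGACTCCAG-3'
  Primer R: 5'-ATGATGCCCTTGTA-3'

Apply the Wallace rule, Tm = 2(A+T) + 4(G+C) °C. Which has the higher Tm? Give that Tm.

Primer R, 40°C

Primer F: A+T=7, G+C=6 → Tm = 2(7)+4(6) = 38°C
Primer R: A+T=8, G+C=6 → Tm = 2(8)+4(6) = 40°C
38°C vs 40°C → primer R is higher.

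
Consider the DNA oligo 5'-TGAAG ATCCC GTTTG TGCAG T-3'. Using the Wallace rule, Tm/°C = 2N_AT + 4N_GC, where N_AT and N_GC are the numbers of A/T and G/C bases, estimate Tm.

62°C

Counting bases: C=4, G=6, T=7, A=4
A+T = 11, G+C = 10
Tm = 2(11) + 4(10) = 22 + 40 = 62°C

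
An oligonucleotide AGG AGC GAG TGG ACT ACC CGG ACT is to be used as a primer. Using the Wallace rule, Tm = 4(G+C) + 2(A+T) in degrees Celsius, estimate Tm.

78°C

Scanning the sequence gives A=6, C=6, T=3, G=9.
AT pairs contribute 9, GC pairs contribute 15.
Tm = 2×9 + 4×15 = 78°C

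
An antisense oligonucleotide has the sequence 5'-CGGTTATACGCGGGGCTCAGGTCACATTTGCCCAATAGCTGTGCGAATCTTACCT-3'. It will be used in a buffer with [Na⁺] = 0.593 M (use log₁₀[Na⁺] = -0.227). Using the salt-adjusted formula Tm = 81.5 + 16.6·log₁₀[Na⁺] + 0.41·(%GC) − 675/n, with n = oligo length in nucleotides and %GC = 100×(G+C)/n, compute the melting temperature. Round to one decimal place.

Length n = 55. Base counts: G=14, C=15, A=11, T=15
G+C = 29, so %GC = 29/55 × 100 = 52.727%
Salt term: 16.6 × (-0.227) = -3.768
GC term: 0.41 × 52.727 = 21.618; length term: −675/55 = −12.273
Tm = 81.5 + (-3.768) + 21.618 − 12.273 = 87.077 → 87.1°C

87.1°C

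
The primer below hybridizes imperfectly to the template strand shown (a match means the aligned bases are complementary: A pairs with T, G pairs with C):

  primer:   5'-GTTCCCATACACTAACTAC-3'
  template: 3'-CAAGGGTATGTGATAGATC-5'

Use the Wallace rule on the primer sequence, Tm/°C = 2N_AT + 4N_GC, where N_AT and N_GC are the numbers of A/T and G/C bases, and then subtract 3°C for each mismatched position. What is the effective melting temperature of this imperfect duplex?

48°C

Primer base counts: A=6, T=5, G=1, C=7 → A+T=11, G+C=8
Perfect-match Tm = 2(11) + 4(8) = 22 + 32 = 54°C
Mismatches (positions where the bases are not complementary): 2 (at positions 15, 19)
Effective Tm = 54 − 2×3 = 54 − 6 = 48°C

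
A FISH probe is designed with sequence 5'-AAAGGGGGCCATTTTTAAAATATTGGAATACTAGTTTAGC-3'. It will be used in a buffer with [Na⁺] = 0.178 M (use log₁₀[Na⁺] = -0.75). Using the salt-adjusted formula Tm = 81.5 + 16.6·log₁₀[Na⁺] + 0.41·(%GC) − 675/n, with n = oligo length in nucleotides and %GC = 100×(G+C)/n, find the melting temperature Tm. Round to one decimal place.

Length n = 40. Scanning the sequence gives C=4, A=14, G=9, T=13.
G+C = 13, so %GC = 13/40 × 100 = 32.5%
Salt term: 16.6 × (-0.75) = -12.45
GC term: 0.41 × 32.5 = 13.325; length term: −675/40 = −16.875
Tm = 81.5 + (-12.45) + 13.325 − 16.875 = 65.5 → 65.5°C

65.5°C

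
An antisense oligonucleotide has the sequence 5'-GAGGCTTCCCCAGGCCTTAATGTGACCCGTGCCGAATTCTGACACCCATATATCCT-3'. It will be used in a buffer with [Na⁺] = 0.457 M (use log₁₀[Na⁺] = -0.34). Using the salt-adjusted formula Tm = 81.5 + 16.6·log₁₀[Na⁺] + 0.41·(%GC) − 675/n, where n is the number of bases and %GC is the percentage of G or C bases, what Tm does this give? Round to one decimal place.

Length n = 56. Scanning the sequence gives G=11, A=12, T=14, C=19.
G+C = 30, so %GC = 30/56 × 100 = 53.571%
Salt term: 16.6 × (-0.34) = -5.644
GC term: 0.41 × 53.571 = 21.964; length term: −675/56 = −12.054
Tm = 81.5 + (-5.644) + 21.964 − 12.054 = 85.766 → 85.8°C

85.8°C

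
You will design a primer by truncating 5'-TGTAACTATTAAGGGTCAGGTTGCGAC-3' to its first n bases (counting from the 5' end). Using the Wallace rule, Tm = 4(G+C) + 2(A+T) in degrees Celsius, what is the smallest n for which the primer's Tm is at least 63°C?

First 22 bases: TGTAACTATTAAGGGTCAGGTT → Tm = 60°C (< 63°C)
First 23 bases: TGTAACTATTAAGGGTCAGGTTG → Tm = 64°C (≥ 63°C)
Since every base adds ≥2°C, Tm only increases with n, so the threshold is first crossed at n = 23.

n = 23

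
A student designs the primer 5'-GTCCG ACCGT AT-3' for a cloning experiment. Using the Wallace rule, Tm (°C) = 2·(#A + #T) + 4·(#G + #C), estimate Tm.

Scanning the sequence gives T=3, A=2, G=3, C=4.
So N_AT = 5 and N_GC = 7.
Tm = 2(5) + 4(7) = 10 + 28 = 38°C

38°C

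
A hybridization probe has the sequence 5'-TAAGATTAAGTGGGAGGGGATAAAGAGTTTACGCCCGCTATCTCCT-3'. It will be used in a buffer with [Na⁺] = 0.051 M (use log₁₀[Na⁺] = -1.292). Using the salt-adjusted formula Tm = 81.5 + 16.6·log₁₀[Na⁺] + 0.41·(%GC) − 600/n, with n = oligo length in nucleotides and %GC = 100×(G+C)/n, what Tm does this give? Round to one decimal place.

Length n = 46. Base counts: T=12, G=13, C=8, A=13
G+C = 21, so %GC = 21/46 × 100 = 45.652%
Salt term: 16.6 × (-1.292) = -21.447
GC term: 0.41 × 45.652 = 18.717; length term: −600/46 = −13.043
Tm = 81.5 + (-21.447) + 18.717 − 13.043 = 65.727 → 65.7°C

65.7°C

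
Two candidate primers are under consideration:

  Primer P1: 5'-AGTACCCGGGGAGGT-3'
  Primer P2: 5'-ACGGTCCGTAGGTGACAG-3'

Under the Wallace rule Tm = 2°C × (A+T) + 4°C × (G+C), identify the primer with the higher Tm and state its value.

Primer P2, 58°C

Primer P1: A+T=5, G+C=10 → Tm = 2(5)+4(10) = 50°C
Primer P2: A+T=7, G+C=11 → Tm = 2(7)+4(11) = 58°C
50°C vs 58°C → primer P2 is higher.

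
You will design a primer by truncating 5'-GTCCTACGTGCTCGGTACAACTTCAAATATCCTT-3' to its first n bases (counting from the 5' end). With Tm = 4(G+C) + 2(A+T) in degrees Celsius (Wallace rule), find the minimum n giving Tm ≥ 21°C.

First 6 bases: GTCCTA → Tm = 18°C (< 21°C)
First 7 bases: GTCCTAC → Tm = 22°C (≥ 21°C)
Each additional base adds 2°C (A/T) or 4°C (G/C), so Tm is non-decreasing in n; n = 7 is the first length to reach 21°C.

n = 7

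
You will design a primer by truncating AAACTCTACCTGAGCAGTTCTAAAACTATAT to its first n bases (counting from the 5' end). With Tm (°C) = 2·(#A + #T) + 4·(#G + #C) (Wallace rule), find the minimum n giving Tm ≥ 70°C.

n = 26

First 25 bases: AAACTCTACCTGAGCAGTTCTAAAA → Tm = 68°C (< 70°C)
First 26 bases: AAACTCTACCTGAGCAGTTCTAAAAC → Tm = 72°C (≥ 70°C)
Each additional base adds 2°C (A/T) or 4°C (G/C), so Tm is non-decreasing in n; n = 26 is the first length to reach 70°C.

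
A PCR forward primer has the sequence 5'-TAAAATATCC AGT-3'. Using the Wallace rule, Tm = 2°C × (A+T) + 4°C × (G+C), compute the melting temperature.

Scanning the sequence gives C=2, A=6, G=1, T=4.
So N_AT = 10 and N_GC = 3.
Tm = 2×10 + 4×3 = 32°C

32°C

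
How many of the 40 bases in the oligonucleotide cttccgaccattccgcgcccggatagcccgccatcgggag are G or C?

Base counts: G=11, C=17, A=6, T=6
G+C = 11 + 17 = 28

28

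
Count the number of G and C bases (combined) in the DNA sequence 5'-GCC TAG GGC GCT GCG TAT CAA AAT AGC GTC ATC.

18

Base counts: T=7, A=8, G=9, C=9
Total G or C: 9 + 9 = 18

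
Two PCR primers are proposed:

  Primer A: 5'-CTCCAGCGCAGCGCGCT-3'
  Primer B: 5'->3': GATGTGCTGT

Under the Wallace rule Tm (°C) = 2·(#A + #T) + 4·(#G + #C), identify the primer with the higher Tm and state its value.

Primer A, 60°C

Primer A: A+T=4, G+C=13 → Tm = 2(4)+4(13) = 60°C
Primer B: A+T=5, G+C=5 → Tm = 2(5)+4(5) = 30°C
60°C vs 30°C → primer A is higher.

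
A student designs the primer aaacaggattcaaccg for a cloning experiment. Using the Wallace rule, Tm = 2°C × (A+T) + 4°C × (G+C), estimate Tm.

Base counts: C=4, T=2, A=7, G=3
AT pairs contribute 9, GC pairs contribute 7.
Tm = 2(9) + 4(7) = 18 + 28 = 46°C

46°C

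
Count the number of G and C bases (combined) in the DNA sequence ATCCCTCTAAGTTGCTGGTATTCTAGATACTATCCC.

15

Base counts: A=8, G=5, T=13, C=10
G+C = 5 + 10 = 15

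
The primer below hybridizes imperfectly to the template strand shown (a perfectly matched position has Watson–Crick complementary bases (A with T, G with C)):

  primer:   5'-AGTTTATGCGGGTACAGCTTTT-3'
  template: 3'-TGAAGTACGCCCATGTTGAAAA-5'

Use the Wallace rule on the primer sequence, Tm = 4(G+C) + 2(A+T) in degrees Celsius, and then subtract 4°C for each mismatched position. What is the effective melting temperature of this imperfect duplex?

50°C

Primer base counts: A=4, T=9, G=6, C=3 → A+T=13, G+C=9
Perfect-match Tm = 2(13) + 4(9) = 26 + 36 = 62°C
Mismatches (positions where the bases are not complementary): 3 (at positions 2, 5, 17)
Effective Tm = 62 − 3×4 = 62 − 12 = 50°C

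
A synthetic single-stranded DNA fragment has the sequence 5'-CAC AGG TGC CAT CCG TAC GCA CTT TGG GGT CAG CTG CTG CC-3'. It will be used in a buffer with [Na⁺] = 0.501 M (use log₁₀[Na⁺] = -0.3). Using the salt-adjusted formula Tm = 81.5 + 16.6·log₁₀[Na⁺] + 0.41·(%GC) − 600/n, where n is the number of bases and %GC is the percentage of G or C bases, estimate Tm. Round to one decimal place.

87.9°C

Length n = 41. Counting bases: A=6, T=9, C=14, G=12
G+C = 26, so %GC = 26/41 × 100 = 63.415%
Salt term: 16.6 × (-0.3) = -4.98
GC term: 0.41 × 63.415 = 26; length term: −600/41 = −14.634
Tm = 81.5 + (-4.98) + 26 − 14.634 = 87.886 → 87.9°C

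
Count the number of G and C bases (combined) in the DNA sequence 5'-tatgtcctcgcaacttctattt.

8

Counting bases: A=4, C=6, G=2, T=10
G+C = 2 + 6 = 8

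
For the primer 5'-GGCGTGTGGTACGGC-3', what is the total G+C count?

11

G=8, T=3, C=3, A=1
G+C = 8 + 3 = 11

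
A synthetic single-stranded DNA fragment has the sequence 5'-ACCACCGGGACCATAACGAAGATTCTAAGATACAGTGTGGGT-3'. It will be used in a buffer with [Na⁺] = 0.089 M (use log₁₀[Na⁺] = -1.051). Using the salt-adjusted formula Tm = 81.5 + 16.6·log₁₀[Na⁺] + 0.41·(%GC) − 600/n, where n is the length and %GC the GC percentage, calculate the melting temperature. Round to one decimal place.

69.3°C

Length n = 42. Base counts: C=9, A=14, T=8, G=11
G+C = 20, so %GC = 20/42 × 100 = 47.619%
Salt term: 16.6 × (-1.051) = -17.447
GC term: 0.41 × 47.619 = 19.524; length term: −600/42 = −14.286
Tm = 81.5 + (-17.447) + 19.524 − 14.286 = 69.291 → 69.3°C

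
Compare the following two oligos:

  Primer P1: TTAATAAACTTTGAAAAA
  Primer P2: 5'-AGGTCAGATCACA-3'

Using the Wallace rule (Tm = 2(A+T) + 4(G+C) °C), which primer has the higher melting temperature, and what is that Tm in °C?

Primer P1, 40°C

Primer P1: A+T=16, G+C=2 → Tm = 2(16)+4(2) = 40°C
Primer P2: A+T=7, G+C=6 → Tm = 2(7)+4(6) = 38°C
40°C vs 38°C → primer P1 is higher.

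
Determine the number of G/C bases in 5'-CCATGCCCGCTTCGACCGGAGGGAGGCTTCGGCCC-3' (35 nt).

Scanning the sequence gives G=12, A=4, T=5, C=14.
G+C = 12 + 14 = 26

26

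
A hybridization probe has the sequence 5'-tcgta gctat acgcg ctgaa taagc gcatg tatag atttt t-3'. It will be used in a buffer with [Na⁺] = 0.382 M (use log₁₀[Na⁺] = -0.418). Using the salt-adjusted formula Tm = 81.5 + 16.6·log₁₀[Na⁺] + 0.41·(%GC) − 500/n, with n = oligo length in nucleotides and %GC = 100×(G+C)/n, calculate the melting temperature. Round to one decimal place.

Length n = 41. T=14, C=7, A=11, G=9
G+C = 16, so %GC = 16/41 × 100 = 39.024%
Salt term: 16.6 × (-0.418) = -6.939
GC term: 0.41 × 39.024 = 16; length term: −500/41 = −12.195
Tm = 81.5 + (-6.939) + 16 − 12.195 = 78.366 → 78.4°C

78.4°C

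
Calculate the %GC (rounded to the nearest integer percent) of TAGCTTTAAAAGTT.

21%

Scanning the sequence gives C=1, T=6, A=5, G=2.
G+C = 2 + 1 = 3 out of 14 bases
%GC = 3/14 × 100 = 21.43% ≈ 21%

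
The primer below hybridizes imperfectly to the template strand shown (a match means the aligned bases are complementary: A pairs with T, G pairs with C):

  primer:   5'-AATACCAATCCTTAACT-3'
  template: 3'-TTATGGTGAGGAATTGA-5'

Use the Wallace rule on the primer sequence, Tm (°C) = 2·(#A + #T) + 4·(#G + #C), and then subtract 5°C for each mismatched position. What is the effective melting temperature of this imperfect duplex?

39°C

Primer base counts: A=7, T=5, G=0, C=5 → A+T=12, G+C=5
Perfect-match Tm = 2(12) + 4(5) = 24 + 20 = 44°C
Mismatches (positions where the bases are not complementary): 1 (at position 8)
Effective Tm = 44 − 1×5 = 44 − 5 = 39°C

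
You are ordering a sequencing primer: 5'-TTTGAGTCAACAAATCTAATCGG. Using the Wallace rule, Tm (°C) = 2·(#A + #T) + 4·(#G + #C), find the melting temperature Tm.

62°C

G=4, T=7, A=8, C=4
A+T = 15, G+C = 8
Tm = 2(15) + 4(8) = 30 + 32 = 62°C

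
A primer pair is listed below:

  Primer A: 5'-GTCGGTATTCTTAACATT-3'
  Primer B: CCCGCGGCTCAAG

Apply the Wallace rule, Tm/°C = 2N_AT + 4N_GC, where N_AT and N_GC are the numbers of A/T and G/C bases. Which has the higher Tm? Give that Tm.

Primer A: A+T=12, G+C=6 → Tm = 2(12)+4(6) = 48°C
Primer B: A+T=3, G+C=10 → Tm = 2(3)+4(10) = 46°C
48°C vs 46°C → primer A is higher.

Primer A, 48°C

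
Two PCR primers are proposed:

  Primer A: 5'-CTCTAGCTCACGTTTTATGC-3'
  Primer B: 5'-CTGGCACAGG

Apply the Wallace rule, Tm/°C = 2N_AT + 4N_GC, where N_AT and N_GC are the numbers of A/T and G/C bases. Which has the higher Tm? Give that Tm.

Primer A: A+T=11, G+C=9 → Tm = 2(11)+4(9) = 58°C
Primer B: A+T=3, G+C=7 → Tm = 2(3)+4(7) = 34°C
58°C vs 34°C → primer A is higher.

Primer A, 58°C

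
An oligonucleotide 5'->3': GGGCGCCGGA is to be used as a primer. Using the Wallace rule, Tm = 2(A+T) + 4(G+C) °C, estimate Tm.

38°C

Counting bases: T=0, G=6, C=3, A=1
So N_AT = 1 and N_GC = 9.
Tm = 4·9 + 2·1 = 36 + 2 = 38°C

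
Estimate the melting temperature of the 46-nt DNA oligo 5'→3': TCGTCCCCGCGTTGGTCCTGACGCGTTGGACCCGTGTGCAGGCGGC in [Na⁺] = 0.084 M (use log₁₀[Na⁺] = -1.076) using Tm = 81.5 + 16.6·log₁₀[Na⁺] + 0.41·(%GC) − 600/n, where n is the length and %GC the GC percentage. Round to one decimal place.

80.0°C

Length n = 46. Counting bases: C=16, A=3, G=17, T=10
G+C = 33, so %GC = 33/46 × 100 = 71.739%
Salt term: 16.6 × (-1.076) = -17.862
GC term: 0.41 × 71.739 = 29.413; length term: −600/46 = −13.043
Tm = 81.5 + (-17.862) + 29.413 − 13.043 = 80.008 → 80.0°C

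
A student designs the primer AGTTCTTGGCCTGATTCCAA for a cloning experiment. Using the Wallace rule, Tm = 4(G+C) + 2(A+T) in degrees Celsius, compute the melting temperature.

58°C

Base counts: C=5, G=4, A=4, T=7
AT pairs contribute 11, GC pairs contribute 9.
Tm = 2(11) + 4(9) = 22 + 36 = 58°C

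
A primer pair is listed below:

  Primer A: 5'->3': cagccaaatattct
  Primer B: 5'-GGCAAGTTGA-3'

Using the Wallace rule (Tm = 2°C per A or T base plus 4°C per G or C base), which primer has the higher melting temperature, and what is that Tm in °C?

Primer A, 38°C

Primer A: A+T=9, G+C=5 → Tm = 2(9)+4(5) = 38°C
Primer B: A+T=5, G+C=5 → Tm = 2(5)+4(5) = 30°C
38°C vs 30°C → primer A is higher.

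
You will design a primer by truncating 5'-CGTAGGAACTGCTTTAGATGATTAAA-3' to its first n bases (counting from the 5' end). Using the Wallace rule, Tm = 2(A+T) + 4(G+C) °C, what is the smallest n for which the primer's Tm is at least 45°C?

n = 16

First 15 bases: CGTAGGAACTGCTTT → Tm = 44°C (< 45°C)
First 16 bases: CGTAGGAACTGCTTTA → Tm = 46°C (≥ 45°C)
Each additional base adds 2°C (A/T) or 4°C (G/C), so Tm is non-decreasing in n; n = 16 is the first length to reach 45°C.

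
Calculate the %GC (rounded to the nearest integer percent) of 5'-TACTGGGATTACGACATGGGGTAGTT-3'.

46%

Counting bases: T=8, G=9, A=6, C=3
G+C = 9 + 3 = 12 out of 26 bases
%GC = 12/26 × 100 = 46.15% ≈ 46%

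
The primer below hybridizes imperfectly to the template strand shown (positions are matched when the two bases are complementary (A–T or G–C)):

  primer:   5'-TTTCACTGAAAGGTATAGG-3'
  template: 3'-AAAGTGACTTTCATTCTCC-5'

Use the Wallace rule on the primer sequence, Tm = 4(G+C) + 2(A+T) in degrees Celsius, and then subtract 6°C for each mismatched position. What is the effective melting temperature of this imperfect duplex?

34°C

Primer base counts: A=6, T=6, G=5, C=2 → A+T=12, G+C=7
Perfect-match Tm = 2(12) + 4(7) = 24 + 28 = 52°C
Mismatches (positions where the bases are not complementary): 3 (at positions 13, 14, 16)
Effective Tm = 52 − 3×6 = 52 − 18 = 34°C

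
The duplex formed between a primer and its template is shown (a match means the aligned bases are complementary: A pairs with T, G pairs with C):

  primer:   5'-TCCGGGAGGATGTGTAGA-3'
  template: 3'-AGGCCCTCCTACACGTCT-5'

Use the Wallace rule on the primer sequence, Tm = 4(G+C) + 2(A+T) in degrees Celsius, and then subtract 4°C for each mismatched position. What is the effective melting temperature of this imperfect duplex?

Primer base counts: A=4, T=4, G=8, C=2 → A+T=8, G+C=10
Perfect-match Tm = 2(8) + 4(10) = 16 + 40 = 56°C
Mismatches (positions where the bases are not complementary): 1 (at position 15)
Effective Tm = 56 − 1×4 = 56 − 4 = 52°C

52°C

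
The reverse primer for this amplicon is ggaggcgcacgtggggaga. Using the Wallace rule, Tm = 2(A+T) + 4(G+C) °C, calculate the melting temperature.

Scanning the sequence gives A=4, G=11, C=3, T=1.
A+T = 5, G+C = 14
Tm = 4·14 + 2·5 = 56 + 10 = 66°C

66°C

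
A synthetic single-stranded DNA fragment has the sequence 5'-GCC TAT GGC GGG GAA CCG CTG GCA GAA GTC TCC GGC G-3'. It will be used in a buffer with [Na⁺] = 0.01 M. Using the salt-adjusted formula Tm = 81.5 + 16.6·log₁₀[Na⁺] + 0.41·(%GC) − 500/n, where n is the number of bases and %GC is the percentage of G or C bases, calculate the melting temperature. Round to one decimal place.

63.6°C

Length n = 37. Base counts: A=6, C=11, T=5, G=15
G+C = 26, so %GC = 26/37 × 100 = 70.27%
Salt term: 16.6 × (-2) = -33.2
GC term: 0.41 × 70.27 = 28.811; length term: −500/37 = −13.514
Tm = 81.5 + (-33.2) + 28.811 − 13.514 = 63.597 → 63.6°C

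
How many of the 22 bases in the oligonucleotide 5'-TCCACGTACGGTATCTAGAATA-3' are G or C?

9

Base counts: G=4, T=6, A=7, C=5
G+C = 4 + 5 = 9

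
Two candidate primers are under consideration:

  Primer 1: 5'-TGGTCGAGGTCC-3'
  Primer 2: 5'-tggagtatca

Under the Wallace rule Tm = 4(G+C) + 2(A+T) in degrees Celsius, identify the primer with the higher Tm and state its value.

Primer 1, 40°C

Primer 1: A+T=4, G+C=8 → Tm = 2(4)+4(8) = 40°C
Primer 2: A+T=6, G+C=4 → Tm = 2(6)+4(4) = 28°C
40°C vs 28°C → primer 1 is higher.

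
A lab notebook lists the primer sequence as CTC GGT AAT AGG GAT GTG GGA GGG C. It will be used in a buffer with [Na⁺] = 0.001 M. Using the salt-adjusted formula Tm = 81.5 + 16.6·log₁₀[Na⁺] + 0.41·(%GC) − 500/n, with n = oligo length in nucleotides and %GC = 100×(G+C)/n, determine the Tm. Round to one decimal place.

Length n = 25. C=3, T=5, G=12, A=5
G+C = 15, so %GC = 15/25 × 100 = 60%
Salt term: 16.6 × (-3) = -49.8
GC term: 0.41 × 60 = 24.6; length term: −500/25 = −20
Tm = 81.5 + (-49.8) + 24.6 − 20 = 36.3 → 36.3°C

36.3°C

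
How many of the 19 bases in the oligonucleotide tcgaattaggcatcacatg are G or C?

Scanning the sequence gives G=4, A=6, C=4, T=5.
G+C = 4 + 4 = 8

8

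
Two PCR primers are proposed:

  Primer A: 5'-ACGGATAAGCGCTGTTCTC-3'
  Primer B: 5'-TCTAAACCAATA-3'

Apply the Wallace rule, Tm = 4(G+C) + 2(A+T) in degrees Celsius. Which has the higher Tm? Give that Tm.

Primer A: A+T=9, G+C=10 → Tm = 2(9)+4(10) = 58°C
Primer B: A+T=9, G+C=3 → Tm = 2(9)+4(3) = 30°C
58°C vs 30°C → primer A is higher.

Primer A, 58°C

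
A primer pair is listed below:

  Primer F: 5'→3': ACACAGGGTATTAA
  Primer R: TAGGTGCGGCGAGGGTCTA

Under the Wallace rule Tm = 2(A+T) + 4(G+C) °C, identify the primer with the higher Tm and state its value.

Primer F: A+T=9, G+C=5 → Tm = 2(9)+4(5) = 38°C
Primer R: A+T=7, G+C=12 → Tm = 2(7)+4(12) = 62°C
38°C vs 62°C → primer R is higher.

Primer R, 62°C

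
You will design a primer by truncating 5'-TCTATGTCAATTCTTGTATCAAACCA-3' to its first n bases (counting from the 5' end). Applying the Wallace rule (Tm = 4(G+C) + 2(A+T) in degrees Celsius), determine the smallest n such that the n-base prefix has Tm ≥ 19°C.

n = 8

First 7 bases: TCTATGT → Tm = 18°C (< 19°C)
First 8 bases: TCTATGTC → Tm = 22°C (≥ 19°C)
Each additional base adds 2°C (A/T) or 4°C (G/C), so Tm is non-decreasing in n; n = 8 is the first length to reach 19°C.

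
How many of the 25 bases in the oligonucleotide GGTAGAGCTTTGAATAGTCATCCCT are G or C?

A=6, T=8, G=6, C=5
Total G or C: 6 + 5 = 11

11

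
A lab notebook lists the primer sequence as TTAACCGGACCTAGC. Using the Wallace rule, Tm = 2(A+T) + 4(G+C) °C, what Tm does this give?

46°C

Base counts: G=3, A=4, C=5, T=3
AT pairs contribute 7, GC pairs contribute 8.
Tm = 2(7) + 4(8) = 14 + 32 = 46°C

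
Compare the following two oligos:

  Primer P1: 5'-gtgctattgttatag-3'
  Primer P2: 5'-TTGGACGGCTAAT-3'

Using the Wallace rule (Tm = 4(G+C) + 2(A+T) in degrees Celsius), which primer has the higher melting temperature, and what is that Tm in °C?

Primer P1: A+T=10, G+C=5 → Tm = 2(10)+4(5) = 40°C
Primer P2: A+T=7, G+C=6 → Tm = 2(7)+4(6) = 38°C
40°C vs 38°C → primer P1 is higher.

Primer P1, 40°C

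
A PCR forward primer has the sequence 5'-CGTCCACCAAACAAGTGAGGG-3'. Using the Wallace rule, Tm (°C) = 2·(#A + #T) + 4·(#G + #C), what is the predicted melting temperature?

T=2, A=7, C=6, G=6
A+T = 9, G+C = 12
Tm = 2(9) + 4(12) = 18 + 48 = 66°C

66°C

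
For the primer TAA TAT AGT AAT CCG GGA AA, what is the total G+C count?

6

Scanning the sequence gives T=5, G=4, A=9, C=2.
Total G or C: 4 + 2 = 6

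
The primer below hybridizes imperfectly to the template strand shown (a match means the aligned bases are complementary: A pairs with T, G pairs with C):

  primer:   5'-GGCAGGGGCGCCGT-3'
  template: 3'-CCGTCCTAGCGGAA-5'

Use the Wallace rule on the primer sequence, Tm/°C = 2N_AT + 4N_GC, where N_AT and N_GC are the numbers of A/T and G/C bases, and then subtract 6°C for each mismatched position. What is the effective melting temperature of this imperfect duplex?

34°C

Primer base counts: A=1, T=1, G=8, C=4 → A+T=2, G+C=12
Perfect-match Tm = 2(2) + 4(12) = 4 + 48 = 52°C
Mismatches (positions where the bases are not complementary): 3 (at positions 7, 8, 13)
Effective Tm = 52 − 3×6 = 52 − 18 = 34°C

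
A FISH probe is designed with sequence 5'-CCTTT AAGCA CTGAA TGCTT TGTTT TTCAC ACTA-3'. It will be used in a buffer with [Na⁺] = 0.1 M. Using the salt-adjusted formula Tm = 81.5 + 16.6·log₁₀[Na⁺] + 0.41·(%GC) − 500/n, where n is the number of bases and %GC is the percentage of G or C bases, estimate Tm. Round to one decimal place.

Length n = 34. Scanning the sequence gives G=4, T=14, A=8, C=8.
G+C = 12, so %GC = 12/34 × 100 = 35.294%
Salt term: 16.6 × (-1) = -16.6
GC term: 0.41 × 35.294 = 14.471; length term: −500/34 = −14.706
Tm = 81.5 + (-16.6) + 14.471 − 14.706 = 64.665 → 64.7°C

64.7°C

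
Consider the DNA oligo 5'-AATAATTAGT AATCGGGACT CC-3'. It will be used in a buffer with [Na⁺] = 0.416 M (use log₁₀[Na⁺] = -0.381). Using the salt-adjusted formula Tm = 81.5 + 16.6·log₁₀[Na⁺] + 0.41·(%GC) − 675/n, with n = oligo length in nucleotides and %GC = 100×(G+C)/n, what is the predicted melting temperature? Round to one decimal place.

59.4°C

Length n = 22. T=6, C=4, G=4, A=8
G+C = 8, so %GC = 8/22 × 100 = 36.364%
Salt term: 16.6 × (-0.381) = -6.325
GC term: 0.41 × 36.364 = 14.909; length term: −675/22 = −30.682
Tm = 81.5 + (-6.325) + 14.909 − 30.682 = 59.402 → 59.4°C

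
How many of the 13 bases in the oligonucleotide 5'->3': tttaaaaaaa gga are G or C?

Counting bases: G=2, T=3, C=0, A=8
G+C = 2 + 0 = 2

2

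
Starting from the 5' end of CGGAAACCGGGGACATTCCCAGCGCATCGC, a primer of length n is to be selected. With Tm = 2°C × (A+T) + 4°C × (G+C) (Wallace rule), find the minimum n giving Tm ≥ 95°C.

n = 29

First 28 bases: CGGAAACCGGGGACATTCCCAGCGCATC → Tm = 92°C (< 95°C)
First 29 bases: CGGAAACCGGGGACATTCCCAGCGCATCG → Tm = 96°C (≥ 95°C)
Each additional base adds 2°C (A/T) or 4°C (G/C), so Tm is non-decreasing in n; n = 29 is the first length to reach 95°C.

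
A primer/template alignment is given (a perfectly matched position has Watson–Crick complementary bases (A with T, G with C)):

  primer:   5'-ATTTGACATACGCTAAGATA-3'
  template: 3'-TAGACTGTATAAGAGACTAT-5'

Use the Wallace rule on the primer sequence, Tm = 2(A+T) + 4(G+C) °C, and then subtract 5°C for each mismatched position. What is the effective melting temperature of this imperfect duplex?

Primer base counts: A=8, T=6, G=3, C=3 → A+T=14, G+C=6
Perfect-match Tm = 2(14) + 4(6) = 28 + 24 = 52°C
Mismatches (positions where the bases are not complementary): 5 (at positions 3, 11, 12, 15, 16)
Effective Tm = 52 − 5×5 = 52 − 25 = 27°C

27°C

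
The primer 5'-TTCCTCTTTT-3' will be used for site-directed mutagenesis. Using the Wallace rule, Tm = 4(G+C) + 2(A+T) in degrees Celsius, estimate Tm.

26°C

Base counts: G=0, A=0, C=3, T=7
AT pairs contribute 7, GC pairs contribute 3.
Tm = 2×7 + 4×3 = 26°C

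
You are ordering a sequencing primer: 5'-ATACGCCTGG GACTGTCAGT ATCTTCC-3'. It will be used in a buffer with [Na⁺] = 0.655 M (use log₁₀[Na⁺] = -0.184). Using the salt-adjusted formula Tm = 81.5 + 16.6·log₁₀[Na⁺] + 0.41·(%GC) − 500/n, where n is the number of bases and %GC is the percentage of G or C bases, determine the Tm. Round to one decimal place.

81.2°C

Length n = 27. Scanning the sequence gives A=5, C=8, G=6, T=8.
G+C = 14, so %GC = 14/27 × 100 = 51.852%
Salt term: 16.6 × (-0.184) = -3.054
GC term: 0.41 × 51.852 = 21.259; length term: −500/27 = −18.519
Tm = 81.5 + (-3.054) + 21.259 − 18.519 = 81.186 → 81.2°C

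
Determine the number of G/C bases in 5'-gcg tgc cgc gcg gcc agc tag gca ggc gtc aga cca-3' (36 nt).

Counting bases: G=14, A=6, C=13, T=3
Total G or C: 14 + 13 = 27

27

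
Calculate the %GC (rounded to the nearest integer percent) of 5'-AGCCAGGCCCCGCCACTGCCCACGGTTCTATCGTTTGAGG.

A=6, T=8, G=11, C=15
G+C = 11 + 15 = 26 out of 40 bases
%GC = 26/40 × 100 = 65% ≈ 65%

65%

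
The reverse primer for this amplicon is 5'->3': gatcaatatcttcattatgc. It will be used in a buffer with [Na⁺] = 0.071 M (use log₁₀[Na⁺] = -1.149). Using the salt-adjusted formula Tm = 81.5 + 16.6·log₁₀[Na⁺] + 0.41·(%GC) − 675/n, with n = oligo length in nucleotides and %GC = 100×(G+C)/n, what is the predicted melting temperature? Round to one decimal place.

Length n = 20. Scanning the sequence gives C=4, T=8, A=6, G=2.
G+C = 6, so %GC = 6/20 × 100 = 30%
Salt term: 16.6 × (-1.149) = -19.073
GC term: 0.41 × 30 = 12.3; length term: −675/20 = −33.75
Tm = 81.5 + (-19.073) + 12.3 − 33.75 = 40.977 → 41.0°C

41.0°C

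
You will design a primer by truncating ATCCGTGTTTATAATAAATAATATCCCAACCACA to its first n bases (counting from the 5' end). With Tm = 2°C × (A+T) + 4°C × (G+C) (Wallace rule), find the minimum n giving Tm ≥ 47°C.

n = 20

First 19 bases: ATCCGTGTTTATAATAAAT → Tm = 46°C (< 47°C)
First 20 bases: ATCCGTGTTTATAATAAATA → Tm = 48°C (≥ 47°C)
Each additional base adds 2°C (A/T) or 4°C (G/C), so Tm is non-decreasing in n; n = 20 is the first length to reach 47°C.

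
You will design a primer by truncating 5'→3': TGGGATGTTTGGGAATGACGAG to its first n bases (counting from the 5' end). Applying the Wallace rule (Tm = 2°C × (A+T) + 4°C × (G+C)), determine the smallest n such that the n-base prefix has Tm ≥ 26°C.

n = 9

First 8 bases: TGGGATGT → Tm = 24°C (< 26°C)
First 9 bases: TGGGATGTT → Tm = 26°C (≥ 26°C)
Since every base adds ≥2°C, Tm only increases with n, so the threshold is first crossed at n = 9.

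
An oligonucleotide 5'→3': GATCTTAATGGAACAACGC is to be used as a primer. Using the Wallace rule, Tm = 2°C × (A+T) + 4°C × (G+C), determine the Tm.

54°C

G=4, T=4, C=4, A=7
A+T = 11, G+C = 8
Tm = 2(11) + 4(8) = 22 + 32 = 54°C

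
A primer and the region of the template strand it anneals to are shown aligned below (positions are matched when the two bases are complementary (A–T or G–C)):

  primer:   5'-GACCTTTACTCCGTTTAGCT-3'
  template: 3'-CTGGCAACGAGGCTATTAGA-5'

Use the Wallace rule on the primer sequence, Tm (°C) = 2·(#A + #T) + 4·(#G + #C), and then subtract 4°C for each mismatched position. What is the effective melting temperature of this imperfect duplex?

Primer base counts: A=3, T=8, G=3, C=6 → A+T=11, G+C=9
Perfect-match Tm = 2(11) + 4(9) = 22 + 36 = 58°C
Mismatches (positions where the bases are not complementary): 5 (at positions 5, 8, 14, 16, 18)
Effective Tm = 58 − 5×4 = 58 − 20 = 38°C

38°C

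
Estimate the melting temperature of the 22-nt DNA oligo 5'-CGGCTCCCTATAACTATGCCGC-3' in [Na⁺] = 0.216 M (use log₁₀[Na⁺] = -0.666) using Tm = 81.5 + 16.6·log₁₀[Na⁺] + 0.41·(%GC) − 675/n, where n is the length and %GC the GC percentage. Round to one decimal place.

Length n = 22. Scanning the sequence gives T=5, G=4, A=4, C=9.
G+C = 13, so %GC = 13/22 × 100 = 59.091%
Salt term: 16.6 × (-0.666) = -11.056
GC term: 0.41 × 59.091 = 24.227; length term: −675/22 = −30.682
Tm = 81.5 + (-11.056) + 24.227 − 30.682 = 63.989 → 64.0°C

64.0°C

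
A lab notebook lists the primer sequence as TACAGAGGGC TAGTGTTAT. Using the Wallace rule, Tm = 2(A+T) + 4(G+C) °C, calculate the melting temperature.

54°C

Counting bases: G=6, T=6, C=2, A=5
AT pairs contribute 11, GC pairs contribute 8.
Tm = 2(11) + 4(8) = 22 + 32 = 54°C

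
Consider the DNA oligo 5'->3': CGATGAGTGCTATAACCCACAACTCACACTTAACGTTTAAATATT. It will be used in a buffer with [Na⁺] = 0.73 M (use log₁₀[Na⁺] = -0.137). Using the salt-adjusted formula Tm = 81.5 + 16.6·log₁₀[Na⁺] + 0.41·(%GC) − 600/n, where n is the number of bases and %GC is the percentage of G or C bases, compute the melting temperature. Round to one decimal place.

80.5°C

Length n = 45. C=11, T=13, G=5, A=16
G+C = 16, so %GC = 16/45 × 100 = 35.556%
Salt term: 16.6 × (-0.137) = -2.274
GC term: 0.41 × 35.556 = 14.578; length term: −600/45 = −13.333
Tm = 81.5 + (-2.274) + 14.578 − 13.333 = 80.471 → 80.5°C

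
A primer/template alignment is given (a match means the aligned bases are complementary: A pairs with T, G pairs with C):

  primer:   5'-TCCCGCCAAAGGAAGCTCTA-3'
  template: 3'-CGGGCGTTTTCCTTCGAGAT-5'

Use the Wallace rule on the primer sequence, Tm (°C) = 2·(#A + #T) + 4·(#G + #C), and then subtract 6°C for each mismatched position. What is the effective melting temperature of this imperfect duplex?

Primer base counts: A=6, T=3, G=4, C=7 → A+T=9, G+C=11
Perfect-match Tm = 2(9) + 4(11) = 18 + 44 = 62°C
Mismatches (positions where the bases are not complementary): 2 (at positions 1, 7)
Effective Tm = 62 − 2×6 = 62 − 12 = 50°C

50°C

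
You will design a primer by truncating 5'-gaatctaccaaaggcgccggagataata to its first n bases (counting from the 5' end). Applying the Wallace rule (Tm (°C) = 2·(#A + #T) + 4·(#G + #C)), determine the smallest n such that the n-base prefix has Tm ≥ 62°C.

First 19 bases: GAATCTACCAAAGGCGCCG → Tm = 60°C (< 62°C)
First 20 bases: GAATCTACCAAAGGCGCCGG → Tm = 64°C (≥ 62°C)
Each additional base adds 2°C (A/T) or 4°C (G/C), so Tm is non-decreasing in n; n = 20 is the first length to reach 62°C.

n = 20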